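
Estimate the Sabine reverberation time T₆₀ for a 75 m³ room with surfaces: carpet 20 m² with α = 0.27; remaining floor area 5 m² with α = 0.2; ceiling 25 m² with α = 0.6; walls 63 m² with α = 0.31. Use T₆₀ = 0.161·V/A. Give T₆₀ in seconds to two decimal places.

Summing Sᵢαᵢ: 20·0.27 + 5·0.2 + 25·0.6 + 63·0.31 = 40.93 m².
T₆₀ = 0.161 × 75 / 40.93 = 0.295 s.

0.30 s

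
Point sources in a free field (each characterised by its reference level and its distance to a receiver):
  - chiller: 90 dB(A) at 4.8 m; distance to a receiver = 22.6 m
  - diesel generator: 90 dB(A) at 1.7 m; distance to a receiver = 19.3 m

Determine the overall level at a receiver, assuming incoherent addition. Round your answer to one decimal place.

77.2 dB(A)

First find each source's level at the receiver (point-source: −20·log₁₀(r/r_ref)), then combine on an intensity basis.
chiller: 90 − 20·log₁₀(22.6/4.8) = 90 − 13.46 = 76.54 dB(A).
diesel generator: 90 − 20·log₁₀(19.3/1.7) = 90 − 21.10 = 68.90 dB(A).
Σ 10^(L/10) = 5.287e+07 → L_total = 10·log₁₀(5.287e+07) = 77.23 dB(A).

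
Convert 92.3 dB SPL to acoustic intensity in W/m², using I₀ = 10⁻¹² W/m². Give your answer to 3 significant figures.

I = I₀·10^(L/10) = 10⁻¹² × 10^(92.3/10) = 10^(-2.770).

0.00170 W/m²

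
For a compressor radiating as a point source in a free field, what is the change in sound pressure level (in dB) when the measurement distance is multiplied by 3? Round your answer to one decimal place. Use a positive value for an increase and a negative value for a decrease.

With spherical spreading the level changes by −20·log₁₀(r₂/r₁).
ΔL = −20·log₁₀(3) = -9.54 dB.

-9.5 dB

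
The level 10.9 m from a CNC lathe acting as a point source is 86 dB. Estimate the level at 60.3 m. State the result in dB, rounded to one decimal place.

71.1 dB

For a point source, L₂ = L₁ − 20·log₁₀(r₂/r₁).
L₂ = 86 − 20·log₁₀(60.3/10.9) = 86 − 14.858 = 71.14 dB.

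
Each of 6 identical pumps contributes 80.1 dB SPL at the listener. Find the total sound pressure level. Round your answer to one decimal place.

N identical incoherent sources raise the level by 10·log₁₀ N.
L_total = 80.1 + 10·log₁₀(6) = 80.1 + 7.782 = 87.88 dB SPL.

87.9 dB SPL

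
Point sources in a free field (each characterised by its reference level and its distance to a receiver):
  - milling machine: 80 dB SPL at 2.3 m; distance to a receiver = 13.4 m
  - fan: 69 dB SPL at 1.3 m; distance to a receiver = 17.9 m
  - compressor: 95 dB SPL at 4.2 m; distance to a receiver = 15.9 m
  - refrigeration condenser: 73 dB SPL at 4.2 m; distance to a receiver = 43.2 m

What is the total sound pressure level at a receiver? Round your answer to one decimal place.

83.5 dB SPL

Propagate each source to the receiver with L = L_ref − 20·log₁₀(r/r_ref), then add intensities.
milling machine: 80 − 20·log₁₀(13.4/2.3) = 80 − 15.31 = 64.69 dB SPL.
fan: 69 − 20·log₁₀(17.9/1.3) = 69 − 22.78 = 46.22 dB SPL.
compressor: 95 − 20·log₁₀(15.9/4.2) = 95 − 11.56 = 83.44 dB SPL.
refrigeration condenser: 73 − 20·log₁₀(43.2/4.2) = 73 − 20.24 = 52.76 dB SPL.
Σ 10^(L/10) = 2.238e+08 → L_total = 10·log₁₀(2.238e+08) = 83.50 dB SPL.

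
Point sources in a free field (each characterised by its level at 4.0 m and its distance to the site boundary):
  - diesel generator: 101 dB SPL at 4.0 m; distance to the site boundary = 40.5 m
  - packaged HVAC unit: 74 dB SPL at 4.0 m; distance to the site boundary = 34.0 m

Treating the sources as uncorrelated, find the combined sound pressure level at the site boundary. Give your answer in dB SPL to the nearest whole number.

Apply inverse-square spreading to bring every level to the receiver, then sum 10^(L/10).
diesel generator: 101 − 20·log₁₀(40.5/4.0) = 101 − 20.11 = 80.89 dB SPL.
packaged HVAC unit: 74 − 20·log₁₀(34.0/4.0) = 74 − 18.59 = 55.41 dB SPL.
Σ 10^(L/10) = 1.232e+08 → L_total = 10·log₁₀(1.232e+08) = 80.90 dB SPL.

81 dB SPL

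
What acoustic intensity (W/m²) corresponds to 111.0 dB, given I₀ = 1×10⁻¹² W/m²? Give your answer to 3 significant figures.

0.126 W/m²

L = 10·log₁₀(I/I₀) ⇒ I = I₀·10^(L/10) = 10⁻¹² × 10^11.10.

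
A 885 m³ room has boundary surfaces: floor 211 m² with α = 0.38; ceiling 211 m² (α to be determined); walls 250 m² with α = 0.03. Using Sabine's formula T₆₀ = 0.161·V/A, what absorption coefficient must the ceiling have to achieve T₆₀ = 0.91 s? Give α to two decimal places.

0.33

Required total absorption A = 0.161·885/0.91 = 156.58 m².
Absorption from the other surfaces = 211·0.38 + 250·0.03 = 87.68 m², so the ceiling must supply 68.90 m² over 211 m².
α = 68.90/211 = 0.327.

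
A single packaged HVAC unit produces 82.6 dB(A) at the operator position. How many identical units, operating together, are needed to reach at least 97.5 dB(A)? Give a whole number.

Need L₁ + 10·log₁₀ N ≥ 97.5, i.e. log₁₀ N ≥ 1.49.
N ≥ 10^(14.9/10) = 30.903, so N = 31.

31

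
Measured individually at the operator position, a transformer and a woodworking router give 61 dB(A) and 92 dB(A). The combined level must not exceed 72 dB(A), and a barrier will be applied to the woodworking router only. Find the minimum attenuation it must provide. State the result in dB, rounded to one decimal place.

20.4 dB

Everything except the woodworking router sums to 10^(61/10) = 1.259e+06 in linear terms, 61.00 dB(A).
The limit corresponds to 10^(72/10) = 1.585e+07; subtracting the fixed part leaves 1.459e+07 for the woodworking router, i.e. 71.64 dB(A).
Required insertion loss = 92 − 71.64 = 20.36 dB.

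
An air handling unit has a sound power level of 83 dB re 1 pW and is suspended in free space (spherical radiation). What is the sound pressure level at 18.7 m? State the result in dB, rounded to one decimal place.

46.6 dB

Free-field spherical radiation: L_p = L_w − 10·log₁₀(4π·r²), r = 18.7 m.
4π·r² = 4394 m², 10·log₁₀ of that is 36.429 dB.
L_p = 83 − 36.429 = 46.57 dB.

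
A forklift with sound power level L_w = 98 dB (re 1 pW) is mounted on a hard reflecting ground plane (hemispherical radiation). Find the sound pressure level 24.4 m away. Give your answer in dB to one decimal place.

62.3 dB

L_p = L_w − 10·log₁₀(2π·r²) with r = 24.4 m.
2π·r² = 3741 m², 10·log₁₀ of that is 35.730 dB.
L_p = 98 − 35.730 = 62.27 dB.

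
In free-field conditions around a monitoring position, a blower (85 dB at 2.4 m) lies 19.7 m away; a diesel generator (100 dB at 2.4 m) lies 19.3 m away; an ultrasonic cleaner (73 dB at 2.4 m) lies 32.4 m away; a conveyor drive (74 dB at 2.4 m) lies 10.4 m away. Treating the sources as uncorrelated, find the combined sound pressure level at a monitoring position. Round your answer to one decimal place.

82.1 dB

Propagate each source to the receiver with L = L_ref − 20·log₁₀(r/r_ref), then add intensities.
blower: 85 − 20·log₁₀(19.7/2.4) = 85 − 18.29 = 66.71 dB.
diesel generator: 100 − 20·log₁₀(19.3/2.4) = 100 − 18.11 = 81.89 dB.
ultrasonic cleaner: 73 − 20·log₁₀(32.4/2.4) = 73 − 22.61 = 50.39 dB.
conveyor drive: 74 − 20·log₁₀(10.4/2.4) = 74 − 12.74 = 61.26 dB.
Σ 10^(L/10) = 1.608e+08 → L_total = 10·log₁₀(1.608e+08) = 82.06 dB.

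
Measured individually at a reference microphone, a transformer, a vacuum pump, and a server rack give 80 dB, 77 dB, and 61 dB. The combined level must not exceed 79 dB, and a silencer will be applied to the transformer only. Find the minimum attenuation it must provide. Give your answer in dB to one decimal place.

Fixed contribution from the other sources: Σ 10^(L/10) = 10^(77/10) + 10^(61/10) = 5.138e+07 (77.11 dB).
To meet 79 dB overall, the treated transformer may contribute at most 10^(79/10) − 5.138e+07 = 2.806e+07, i.e. 74.48 dB.
Required insertion loss = 80 − 74.48 = 5.52 dB.

5.5 dB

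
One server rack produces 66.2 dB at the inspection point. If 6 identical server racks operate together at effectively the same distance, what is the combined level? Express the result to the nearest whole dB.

74 dB

L_total = L₁ + 10·log₁₀ N for N identical incoherent sources.
L_total = 66.2 + 10·log₁₀(6) = 66.2 + 7.782 = 73.98 dB.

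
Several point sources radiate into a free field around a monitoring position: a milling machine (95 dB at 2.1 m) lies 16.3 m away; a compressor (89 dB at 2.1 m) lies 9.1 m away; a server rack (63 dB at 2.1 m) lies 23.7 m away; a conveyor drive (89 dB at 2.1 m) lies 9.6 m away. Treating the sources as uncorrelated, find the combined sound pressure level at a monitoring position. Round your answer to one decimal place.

81.2 dB

First find each source's level at the receiver (point-source: −20·log₁₀(r/r_ref)), then combine on an intensity basis.
milling machine: 95 − 20·log₁₀(16.3/2.1) = 95 − 17.80 = 77.20 dB.
compressor: 89 − 20·log₁₀(9.1/2.1) = 89 − 12.74 = 76.26 dB.
server rack: 63 − 20·log₁₀(23.7/2.1) = 63 − 21.05 = 41.95 dB.
conveyor drive: 89 − 20·log₁₀(9.6/2.1) = 89 − 13.20 = 75.80 dB.
Σ 10^(L/10) = 1.328e+08 → L_total = 10·log₁₀(1.328e+08) = 81.23 dB.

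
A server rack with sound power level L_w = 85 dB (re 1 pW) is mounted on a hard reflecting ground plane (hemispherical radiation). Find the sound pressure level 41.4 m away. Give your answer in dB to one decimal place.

44.7 dB

The power spreads over a hemisphere of area 2π·r², so L_p = L_w − 10·log₁₀(2π·r²).
2π·r² = 1.077e+04 m², 10·log₁₀ of that is 40.322 dB.
L_p = 85 − 40.322 = 44.68 dB.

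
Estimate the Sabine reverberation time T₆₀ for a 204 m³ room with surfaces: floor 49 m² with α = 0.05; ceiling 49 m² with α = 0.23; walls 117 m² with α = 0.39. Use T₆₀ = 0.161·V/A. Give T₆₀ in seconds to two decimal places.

Summing Sᵢαᵢ: 49·0.05 + 49·0.23 + 117·0.39 = 59.35 m².
T₆₀ = 0.161·V/A = 0.161·204/59.35 = 0.553 s.

0.55 s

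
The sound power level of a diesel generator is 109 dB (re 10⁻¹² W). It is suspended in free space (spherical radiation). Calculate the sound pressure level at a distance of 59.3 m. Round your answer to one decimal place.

L_p = L_w − 10·log₁₀(4π·r²) with r = 59.3 m.
4π·r² = 4.419e+04 m², 10·log₁₀ of that is 46.453 dB.
L_p = 109 − 46.453 = 62.55 dB.

62.5 dB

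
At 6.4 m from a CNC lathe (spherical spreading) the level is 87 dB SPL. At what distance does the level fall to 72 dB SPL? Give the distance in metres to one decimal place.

Point-source spreading drops the level by 20·log₁₀(r₂/r₁); inverting, r₂/r₁ = 10^(ΔL/20).
r₂ = 6.4·10^((87−72)/20) = 6.4·10^(15.0/20) = 35.99 m.

36.0 m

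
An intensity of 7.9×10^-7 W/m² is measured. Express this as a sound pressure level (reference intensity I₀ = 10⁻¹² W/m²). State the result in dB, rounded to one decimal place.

59.0 dB

Dividing by I₀ shifts the exponent by 12: I/I₀ = 7.9×10^5.
L = 10·(0.8976 + 5) = 58.98 dB.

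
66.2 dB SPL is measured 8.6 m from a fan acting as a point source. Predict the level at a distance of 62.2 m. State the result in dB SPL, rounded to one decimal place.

49.0 dB SPL

Point-source attenuation: ΔL = 20·log₁₀(r₂/r₁) = 20·log₁₀(62.2/8.6) = 17.186 dB.
L₂ = 66.2 − 20·log₁₀(62.2/8.6) = 66.2 − 17.186 = 49.01 dB SPL.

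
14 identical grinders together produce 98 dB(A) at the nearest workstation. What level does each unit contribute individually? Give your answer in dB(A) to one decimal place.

86.5 dB(A)

For N identical incoherent sources L_total = L₁ + 10·log₁₀ N, so L₁ = 98 − 10·log₁₀(14) = 98 − 11.461.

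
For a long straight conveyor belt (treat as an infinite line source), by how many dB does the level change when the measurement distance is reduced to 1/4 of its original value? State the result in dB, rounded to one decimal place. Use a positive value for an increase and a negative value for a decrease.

With cylindrical spreading the level changes by −10·log₁₀(r₂/r₁).
ΔL = −10·log₁₀(0.25) = +6.02 dB.

+6.0 dB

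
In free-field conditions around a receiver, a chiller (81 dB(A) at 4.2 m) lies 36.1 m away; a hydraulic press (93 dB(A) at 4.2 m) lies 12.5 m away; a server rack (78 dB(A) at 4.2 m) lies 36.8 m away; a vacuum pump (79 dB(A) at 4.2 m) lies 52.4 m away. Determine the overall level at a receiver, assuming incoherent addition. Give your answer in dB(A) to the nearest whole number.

84 dB(A)

Apply inverse-square spreading to bring every level to the receiver, then sum 10^(L/10).
chiller: 81 − 20·log₁₀(36.1/4.2) = 81 − 18.69 = 62.31 dB(A).
hydraulic press: 93 − 20·log₁₀(12.5/4.2) = 93 − 9.47 = 83.53 dB(A).
server rack: 78 − 20·log₁₀(36.8/4.2) = 78 − 18.85 = 59.15 dB(A).
vacuum pump: 79 − 20·log₁₀(52.4/4.2) = 79 − 21.92 = 57.08 dB(A).
Σ 10^(L/10) = 2.283e+08 → L_total = 10·log₁₀(2.283e+08) = 83.58 dB(A).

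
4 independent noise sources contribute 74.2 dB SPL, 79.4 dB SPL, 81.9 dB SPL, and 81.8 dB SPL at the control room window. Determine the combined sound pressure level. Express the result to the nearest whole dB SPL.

86 dB SPL

For uncorrelated sources the intensities add, so convert each level to linear form, sum, and take 10·log₁₀ of the total.
Σ 10^(L/10) = 10^(74.2/10) + 10^(79.4/10) + 10^(81.9/10) + 10^(81.8/10) = 4.196e+08.
L_total = 10·log₁₀(4.196e+08) = 86.23 dB SPL.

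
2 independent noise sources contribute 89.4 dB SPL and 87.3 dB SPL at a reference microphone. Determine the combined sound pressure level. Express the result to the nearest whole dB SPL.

For uncorrelated sources the intensities add, so convert each level to linear form, sum, and take 10·log₁₀ of the total.
Σ 10^(L/10) = 10^(89.4/10) + 10^(87.3/10) = 1.408e+09.
L_total = 10·log₁₀(1.408e+09) = 91.49 dB SPL.

91 dB SPL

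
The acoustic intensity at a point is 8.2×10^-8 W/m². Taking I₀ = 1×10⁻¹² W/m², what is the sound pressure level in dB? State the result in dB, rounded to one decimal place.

L = 10·log₁₀(I/I₀) = 10·log₁₀(8.2×10^-8/10⁻¹²) = 10·log₁₀(8.2×10^4).
L = 10·(0.9138 + 4) = 49.14 dB.

49.1 dB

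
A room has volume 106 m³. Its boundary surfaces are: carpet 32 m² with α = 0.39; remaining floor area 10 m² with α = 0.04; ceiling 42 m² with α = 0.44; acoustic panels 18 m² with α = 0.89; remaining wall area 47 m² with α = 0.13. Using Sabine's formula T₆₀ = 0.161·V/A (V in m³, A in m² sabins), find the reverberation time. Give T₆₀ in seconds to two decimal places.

0.32 s

Total absorption A = 32·0.39 + 10·0.04 + 42·0.44 + 18·0.89 + 47·0.13 = 53.49 m² sabins.
T₆₀ = 0.161·V/A = 0.161·106/53.49 = 0.319 s.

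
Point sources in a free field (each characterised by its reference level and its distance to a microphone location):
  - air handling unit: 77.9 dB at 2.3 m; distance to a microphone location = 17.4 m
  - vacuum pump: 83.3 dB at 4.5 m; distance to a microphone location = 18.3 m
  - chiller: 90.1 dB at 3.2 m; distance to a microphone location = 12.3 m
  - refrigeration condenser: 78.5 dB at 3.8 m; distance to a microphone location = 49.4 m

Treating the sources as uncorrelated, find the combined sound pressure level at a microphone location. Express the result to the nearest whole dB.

First find each source's level at the receiver (point-source: −20·log₁₀(r/r_ref)), then combine on an intensity basis.
air handling unit: 77.9 − 20·log₁₀(17.4/2.3) = 77.9 − 17.58 = 60.32 dB.
vacuum pump: 83.3 − 20·log₁₀(18.3/4.5) = 83.3 − 12.18 = 71.12 dB.
chiller: 90.1 − 20·log₁₀(12.3/3.2) = 90.1 − 11.70 = 78.40 dB.
refrigeration condenser: 78.5 − 20·log₁₀(49.4/3.8) = 78.5 − 22.28 = 56.22 dB.
Σ 10^(L/10) = 8.369e+07 → L_total = 10·log₁₀(8.369e+07) = 79.23 dB.

79 dB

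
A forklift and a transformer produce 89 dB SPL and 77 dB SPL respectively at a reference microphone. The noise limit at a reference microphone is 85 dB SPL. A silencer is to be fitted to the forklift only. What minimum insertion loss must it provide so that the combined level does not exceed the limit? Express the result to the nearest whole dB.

Everything except the forklift sums to 10^(77/10) = 5.012e+07 in linear terms, 77.00 dB SPL.
The limit corresponds to 10^(85/10) = 3.162e+08; subtracting the fixed part leaves 2.661e+08 for the forklift, i.e. 84.25 dB SPL.
So the forklift must be reduced from 89 to 84.25 dB SPL: IL = 4.75 dB.

5 dB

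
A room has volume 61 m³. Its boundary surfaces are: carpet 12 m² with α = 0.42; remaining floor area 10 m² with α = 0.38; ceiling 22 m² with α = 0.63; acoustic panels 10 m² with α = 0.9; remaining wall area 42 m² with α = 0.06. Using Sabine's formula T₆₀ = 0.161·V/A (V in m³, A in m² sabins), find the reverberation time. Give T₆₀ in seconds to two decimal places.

0.29 s

Summing Sᵢαᵢ: 12·0.42 + 10·0.38 + 22·0.63 + 10·0.9 + 42·0.06 = 34.22 m².
T₆₀ = 0.161·V/A = 0.161·61/34.22 = 0.287 s.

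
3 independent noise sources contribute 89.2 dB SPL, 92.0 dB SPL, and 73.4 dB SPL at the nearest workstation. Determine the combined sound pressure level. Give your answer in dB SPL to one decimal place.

For uncorrelated sources the intensities add, so convert each level to linear form, sum, and take 10·log₁₀ of the total.
Σ 10^(L/10) = 10^(89.2/10) + 10^(92.0/10) + 10^(73.4/10) = 2.439e+09.
L_total = 10·log₁₀(2.439e+09) = 93.87 dB SPL.

93.9 dB SPL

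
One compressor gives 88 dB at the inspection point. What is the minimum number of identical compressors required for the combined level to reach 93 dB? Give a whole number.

4

N identical sources give L₁ + 10·log₁₀ N, so require 10·log₁₀ N ≥ 93 − 88 = 5.0 dB.
N ≥ 10^(5.0/10) = 3.162, so N = 4.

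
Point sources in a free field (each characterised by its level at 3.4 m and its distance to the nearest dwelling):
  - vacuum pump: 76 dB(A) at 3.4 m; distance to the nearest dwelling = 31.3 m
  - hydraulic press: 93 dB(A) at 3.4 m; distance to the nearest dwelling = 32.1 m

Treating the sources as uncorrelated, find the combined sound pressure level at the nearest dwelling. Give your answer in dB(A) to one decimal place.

73.6 dB(A)

Apply inverse-square spreading to bring every level to the receiver, then sum 10^(L/10).
vacuum pump: 76 − 20·log₁₀(31.3/3.4) = 76 − 19.28 = 56.72 dB(A).
hydraulic press: 93 − 20·log₁₀(32.1/3.4) = 93 − 19.50 = 73.50 dB(A).
Σ 10^(L/10) = 2.285e+07 → L_total = 10·log₁₀(2.285e+07) = 73.59 dB(A).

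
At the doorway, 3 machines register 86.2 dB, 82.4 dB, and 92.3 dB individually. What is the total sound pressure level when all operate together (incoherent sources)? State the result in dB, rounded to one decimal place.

93.6 dB

Incoherent sources combine by intensity addition: L_total = 10·log₁₀(Σ 10^(L_i/10)).
Σ 10^(L/10) = 10^(86.2/10) + 10^(82.4/10) + 10^(92.3/10) = 2.289e+09.
L_total = 10·log₁₀(2.289e+09) = 93.60 dB.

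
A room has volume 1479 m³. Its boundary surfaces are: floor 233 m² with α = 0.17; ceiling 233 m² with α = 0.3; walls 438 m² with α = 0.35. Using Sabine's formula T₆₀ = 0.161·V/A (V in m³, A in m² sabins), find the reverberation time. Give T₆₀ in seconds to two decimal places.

0.91 s

A = Σ Sᵢαᵢ = 233·0.17 + 233·0.3 + 438·0.35 = 262.81 m².
T₆₀ = 0.161·V/A = 0.161·1479/262.81 = 0.906 s.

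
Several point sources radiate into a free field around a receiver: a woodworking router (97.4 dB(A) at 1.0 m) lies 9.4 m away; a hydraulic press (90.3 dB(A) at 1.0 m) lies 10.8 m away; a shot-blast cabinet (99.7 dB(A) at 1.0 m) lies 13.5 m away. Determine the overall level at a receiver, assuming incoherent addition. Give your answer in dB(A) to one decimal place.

Apply inverse-square spreading to bring every level to the receiver, then sum 10^(L/10).
woodworking router: 97.4 − 20·log₁₀(9.4/1.0) = 97.4 − 19.46 = 77.94 dB(A).
hydraulic press: 90.3 − 20·log₁₀(10.8/1.0) = 90.3 − 20.67 = 69.63 dB(A).
shot-blast cabinet: 99.7 − 20·log₁₀(13.5/1.0) = 99.7 − 22.61 = 77.09 dB(A).
Σ 10^(L/10) = 1.226e+08 → L_total = 10·log₁₀(1.226e+08) = 80.88 dB(A).

80.9 dB(A)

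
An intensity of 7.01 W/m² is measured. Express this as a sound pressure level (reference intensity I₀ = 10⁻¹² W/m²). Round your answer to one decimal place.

L = 10·log₁₀(I/I₀) = 10·log₁₀(7.01/10⁻¹²) = 10·log₁₀(7.01×10^12).
L = 10·(0.8457 + 12) = 128.46 dB.

128.5 dB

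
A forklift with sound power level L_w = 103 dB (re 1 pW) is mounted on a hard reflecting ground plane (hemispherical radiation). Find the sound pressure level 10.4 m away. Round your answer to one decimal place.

Free-field hemispherical radiation: L_p = L_w − 10·log₁₀(2π·r²), r = 10.4 m.
2π·r² = 679.6 m², 10·log₁₀ of that is 28.322 dB.
L_p = 103 − 28.322 = 74.68 dB.

74.7 dB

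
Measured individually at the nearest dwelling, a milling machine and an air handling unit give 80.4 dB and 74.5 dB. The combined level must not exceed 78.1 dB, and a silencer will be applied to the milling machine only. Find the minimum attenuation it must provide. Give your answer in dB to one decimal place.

Fixed contribution from the other source: Σ 10^(L/10) = 10^(74.5/10) = 2.818e+07 (74.50 dB).
The limit corresponds to 10^(78.1/10) = 6.457e+07; subtracting the fixed part leaves 3.638e+07 for the milling machine, i.e. 75.61 dB.
So the milling machine must be reduced from 80.4 to 75.61 dB: IL = 4.79 dB.

4.8 dB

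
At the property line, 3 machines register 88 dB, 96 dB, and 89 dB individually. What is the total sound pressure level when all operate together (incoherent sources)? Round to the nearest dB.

97 dB

Incoherent sources combine by intensity addition: L_total = 10·log₁₀(Σ 10^(L_i/10)).
Σ 10^(L/10) = 10^(88/10) + 10^(96/10) + 10^(89/10) = 5.406e+09.
L_total = 10·log₁₀(5.406e+09) = 97.33 dB.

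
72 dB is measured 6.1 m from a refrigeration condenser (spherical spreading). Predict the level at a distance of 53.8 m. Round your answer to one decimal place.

For a point source, L₂ = L₁ − 20·log₁₀(r₂/r₁).
L₂ = 72 − 20·log₁₀(53.8/6.1) = 72 − 18.909 = 53.09 dB.

53.1 dB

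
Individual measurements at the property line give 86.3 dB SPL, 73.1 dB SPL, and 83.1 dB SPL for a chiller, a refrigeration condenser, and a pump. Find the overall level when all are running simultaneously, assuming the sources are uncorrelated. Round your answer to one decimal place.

Incoherent sources combine by intensity addition: L_total = 10·log₁₀(Σ 10^(L_i/10)).
Σ 10^(L/10) = 10^(86.3/10) + 10^(73.1/10) + 10^(83.1/10) = 6.512e+08.
L_total = 10·log₁₀(6.512e+08) = 88.14 dB SPL.

88.1 dB SPL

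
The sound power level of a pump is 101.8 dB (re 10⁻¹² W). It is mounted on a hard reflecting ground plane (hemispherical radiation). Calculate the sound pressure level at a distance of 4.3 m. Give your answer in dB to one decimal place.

81.1 dB

The power spreads over a hemisphere of area 2π·r², so L_p = L_w − 10·log₁₀(2π·r²).
2π·r² = 116.2 m², 10·log₁₀ of that is 20.651 dB.
L_p = 101.8 − 20.651 = 81.15 dB.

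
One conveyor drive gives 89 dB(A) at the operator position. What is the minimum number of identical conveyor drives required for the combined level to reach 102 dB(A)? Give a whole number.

Need L₁ + 10·log₁₀ N ≥ 102, i.e. log₁₀ N ≥ 1.30.
N ≥ 10^(13.0/10) = 19.953, so N = 20.

20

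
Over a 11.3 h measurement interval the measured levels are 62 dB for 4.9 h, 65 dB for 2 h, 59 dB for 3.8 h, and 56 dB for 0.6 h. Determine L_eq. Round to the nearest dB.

L_eq = 10·log₁₀[(1/T)·Σ tᵢ·10^(Lᵢ/10)] with T = 11.3 h.
Σ tᵢ·10^(Lᵢ/10) = 4.9·10^(62/10) + 2·10^(65/10) + 3.8·10^(59/10) + 0.6·10^(56/10) = 1.735e+07.
L_eq = 10·log₁₀(1.735e+07/11.3) = 61.86 dB.

62 dB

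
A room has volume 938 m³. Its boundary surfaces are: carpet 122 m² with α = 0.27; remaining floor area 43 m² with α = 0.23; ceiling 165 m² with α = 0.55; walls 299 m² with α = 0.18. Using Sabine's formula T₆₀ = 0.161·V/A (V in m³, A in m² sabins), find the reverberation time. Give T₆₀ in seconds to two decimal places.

A = Σ Sᵢαᵢ = 122·0.27 + 43·0.23 + 165·0.55 + 299·0.18 = 187.40 m².
T₆₀ = 0.161 × 938 / 187.40 = 0.806 s.

0.81 s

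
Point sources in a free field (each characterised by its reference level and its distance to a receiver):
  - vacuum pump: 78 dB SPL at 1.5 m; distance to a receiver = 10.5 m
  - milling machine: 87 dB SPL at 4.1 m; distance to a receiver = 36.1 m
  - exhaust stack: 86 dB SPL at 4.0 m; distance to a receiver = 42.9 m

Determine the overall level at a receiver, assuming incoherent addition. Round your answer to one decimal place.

70.5 dB SPL

Apply inverse-square spreading to bring every level to the receiver, then sum 10^(L/10).
vacuum pump: 78 − 20·log₁₀(10.5/1.5) = 78 − 16.90 = 61.10 dB SPL.
milling machine: 87 − 20·log₁₀(36.1/4.1) = 87 − 18.89 = 68.11 dB SPL.
exhaust stack: 86 − 20·log₁₀(42.9/4.0) = 86 − 20.61 = 65.39 dB SPL.
Σ 10^(L/10) = 1.121e+07 → L_total = 10·log₁₀(1.121e+07) = 70.50 dB SPL.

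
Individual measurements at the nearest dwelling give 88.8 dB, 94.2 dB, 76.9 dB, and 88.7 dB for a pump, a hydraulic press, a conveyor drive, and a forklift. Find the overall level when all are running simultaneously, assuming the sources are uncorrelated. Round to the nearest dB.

For uncorrelated sources the intensities add, so convert each level to linear form, sum, and take 10·log₁₀ of the total.
Σ 10^(L/10) = 10^(88.8/10) + 10^(94.2/10) + 10^(76.9/10) + 10^(88.7/10) = 4.179e+09.
L_total = 10·log₁₀(4.179e+09) = 96.21 dB.

96 dB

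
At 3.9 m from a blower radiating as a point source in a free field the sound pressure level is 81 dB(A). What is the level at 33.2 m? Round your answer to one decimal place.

62.4 dB(A)

Spherical spreading from a point source gives a 20·log₁₀(r₂/r₁) drop.
L₂ = 81 − 20·log₁₀(33.2/3.9) = 81 − 18.601 = 62.40 dB(A).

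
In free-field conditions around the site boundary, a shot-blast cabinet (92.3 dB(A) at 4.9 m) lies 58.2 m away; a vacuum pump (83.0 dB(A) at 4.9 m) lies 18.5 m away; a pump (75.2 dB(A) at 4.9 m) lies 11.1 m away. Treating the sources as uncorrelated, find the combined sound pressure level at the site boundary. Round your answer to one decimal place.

75.1 dB(A)

Propagate each source to the receiver with L = L_ref − 20·log₁₀(r/r_ref), then add intensities.
shot-blast cabinet: 92.3 − 20·log₁₀(58.2/4.9) = 92.3 − 21.49 = 70.81 dB(A).
vacuum pump: 83.0 − 20·log₁₀(18.5/4.9) = 83.0 − 11.54 = 71.46 dB(A).
pump: 75.2 − 20·log₁₀(11.1/4.9) = 75.2 − 7.10 = 68.10 dB(A).
Σ 10^(L/10) = 3.249e+07 → L_total = 10·log₁₀(3.249e+07) = 75.12 dB(A).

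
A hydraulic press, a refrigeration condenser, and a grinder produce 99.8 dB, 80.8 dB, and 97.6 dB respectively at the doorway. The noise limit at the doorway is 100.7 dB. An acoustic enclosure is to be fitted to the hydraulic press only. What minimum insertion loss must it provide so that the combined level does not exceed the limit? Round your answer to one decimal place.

The untreated sources together contribute 10^(80.8/10) + 10^(97.6/10) = 5.875e+09, i.e. 97.69 dB.
The limit corresponds to 10^(100.7/10) = 1.175e+10; subtracting the fixed part leaves 5.874e+09 for the hydraulic press, i.e. 97.69 dB.
Required insertion loss = 99.8 − 97.69 = 2.11 dB.

2.1 dB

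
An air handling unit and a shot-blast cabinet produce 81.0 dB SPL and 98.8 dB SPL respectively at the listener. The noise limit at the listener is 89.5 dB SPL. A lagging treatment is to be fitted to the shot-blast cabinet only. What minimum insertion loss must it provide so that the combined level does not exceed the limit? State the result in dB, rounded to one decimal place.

10.0 dB

Fixed contribution from the other source: Σ 10^(L/10) = 10^(81.0/10) = 1.259e+08 (81.00 dB SPL).
To meet 89.5 dB SPL overall, the treated shot-blast cabinet may contribute at most 10^(89.5/10) − 1.259e+08 = 7.654e+08, i.e. 88.84 dB SPL.
So the shot-blast cabinet must be reduced from 98.8 to 88.84 dB SPL: IL = 9.96 dB.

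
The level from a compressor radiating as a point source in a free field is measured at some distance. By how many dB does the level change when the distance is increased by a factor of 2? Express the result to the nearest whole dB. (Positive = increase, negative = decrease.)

-6 dB

A point source loses 6 dB per doubling of distance; generally ΔL = −20·log₁₀(r₂/r₁).
ΔL = −20·log₁₀(2) = -6.02 dB.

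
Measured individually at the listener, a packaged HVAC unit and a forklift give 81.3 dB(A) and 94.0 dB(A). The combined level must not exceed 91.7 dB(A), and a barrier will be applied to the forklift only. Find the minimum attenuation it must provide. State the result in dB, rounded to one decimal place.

2.7 dB

The untreated sources together contribute 10^(81.3/10) = 1.349e+08, i.e. 81.30 dB(A).
To meet 91.7 dB(A) overall, the treated forklift may contribute at most 10^(91.7/10) − 1.349e+08 = 1.344e+09, i.e. 91.28 dB(A).
So the forklift must be reduced from 94.0 to 91.28 dB(A): IL = 2.72 dB.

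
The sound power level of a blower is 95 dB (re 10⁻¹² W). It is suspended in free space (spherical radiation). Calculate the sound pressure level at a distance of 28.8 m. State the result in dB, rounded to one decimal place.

54.8 dB

The power spreads over a sphere of area 4π·r², so L_p = L_w − 10·log₁₀(4π·r²).
4π·r² = 1.042e+04 m², 10·log₁₀ of that is 40.180 dB.
L_p = 95 − 40.180 = 54.82 dB.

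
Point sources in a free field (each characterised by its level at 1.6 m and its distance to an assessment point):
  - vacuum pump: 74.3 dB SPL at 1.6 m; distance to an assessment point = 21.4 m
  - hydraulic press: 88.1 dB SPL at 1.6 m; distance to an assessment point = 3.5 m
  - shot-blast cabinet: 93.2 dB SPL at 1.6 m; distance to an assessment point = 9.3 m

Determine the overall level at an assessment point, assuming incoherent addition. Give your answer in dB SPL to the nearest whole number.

Propagate each source to the receiver with L = L_ref − 20·log₁₀(r/r_ref), then add intensities.
vacuum pump: 74.3 − 20·log₁₀(21.4/1.6) = 74.3 − 22.53 = 51.77 dB SPL.
hydraulic press: 88.1 − 20·log₁₀(3.5/1.6) = 88.1 − 6.80 = 81.30 dB SPL.
shot-blast cabinet: 93.2 − 20·log₁₀(9.3/1.6) = 93.2 − 15.29 = 77.91 dB SPL.
Σ 10^(L/10) = 1.969e+08 → L_total = 10·log₁₀(1.969e+08) = 82.94 dB SPL.

83 dB SPL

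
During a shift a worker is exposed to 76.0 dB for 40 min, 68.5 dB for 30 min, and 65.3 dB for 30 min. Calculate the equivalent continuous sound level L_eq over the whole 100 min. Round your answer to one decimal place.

72.8 dB

The energy average is taken in the linear domain: L_eq = 10·log₁₀[(Σ tᵢ·10^(Lᵢ/10))/T], T = 100 min.
Σ tᵢ·10^(Lᵢ/10) = 40·10^(76.0/10) + 30·10^(68.5/10) + 30·10^(65.3/10) = 1.906e+09.
L_eq = 10·log₁₀(1.906e+09/100) = 72.80 dB.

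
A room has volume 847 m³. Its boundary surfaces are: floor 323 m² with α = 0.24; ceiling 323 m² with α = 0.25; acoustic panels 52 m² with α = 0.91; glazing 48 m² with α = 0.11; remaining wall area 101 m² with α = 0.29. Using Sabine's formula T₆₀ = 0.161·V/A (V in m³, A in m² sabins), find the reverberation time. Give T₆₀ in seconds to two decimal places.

Total absorption A = 323·0.24 + 323·0.25 + 52·0.91 + 48·0.11 + 101·0.29 = 240.16 m² sabins.
T₆₀ = 0.161·V/A = 0.161·847/240.16 = 0.568 s.

0.57 s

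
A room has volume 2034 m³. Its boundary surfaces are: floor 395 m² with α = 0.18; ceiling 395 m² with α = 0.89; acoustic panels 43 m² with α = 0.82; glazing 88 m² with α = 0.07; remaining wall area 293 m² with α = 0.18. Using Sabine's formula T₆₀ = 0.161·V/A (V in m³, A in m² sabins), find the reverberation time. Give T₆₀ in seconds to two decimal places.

A = Σ Sᵢαᵢ = 395·0.18 + 395·0.89 + 43·0.82 + 88·0.07 + 293·0.18 = 516.81 m².
T₆₀ = 0.161 × 2034 / 516.81 = 0.634 s.

0.63 s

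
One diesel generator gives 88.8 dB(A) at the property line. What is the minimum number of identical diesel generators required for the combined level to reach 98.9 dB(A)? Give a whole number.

N identical sources give L₁ + 10·log₁₀ N, so require 10·log₁₀ N ≥ 98.9 − 88.8 = 10.1 dB.
N ≥ 10^(10.1/10) = 10.233, so N = 11.

11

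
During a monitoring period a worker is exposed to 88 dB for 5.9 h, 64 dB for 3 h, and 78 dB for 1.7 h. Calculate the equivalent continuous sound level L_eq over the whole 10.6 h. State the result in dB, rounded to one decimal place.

85.6 dB

The energy average is taken in the linear domain: L_eq = 10·log₁₀[(Σ tᵢ·10^(Lᵢ/10))/T], T = 10.6 h.
Σ tᵢ·10^(Lᵢ/10) = 5.9·10^(88/10) + 3·10^(64/10) + 1.7·10^(78/10) = 3.837e+09.
L_eq = 10·log₁₀(3.837e+09/10.6) = 85.59 dB.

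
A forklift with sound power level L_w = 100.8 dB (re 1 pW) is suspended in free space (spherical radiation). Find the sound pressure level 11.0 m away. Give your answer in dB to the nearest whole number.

L_p = L_w − 10·log₁₀(4π·r²) with r = 11.0 m.
4π·r² = 1521 m², 10·log₁₀ of that is 31.820 dB.
L_p = 100.8 − 31.820 = 68.98 dB.

69 dB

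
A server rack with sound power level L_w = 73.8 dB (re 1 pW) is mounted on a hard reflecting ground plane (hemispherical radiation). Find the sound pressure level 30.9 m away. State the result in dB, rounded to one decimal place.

The power spreads over a hemisphere of area 2π·r², so L_p = L_w − 10·log₁₀(2π·r²).
2π·r² = 5999 m², 10·log₁₀ of that is 37.781 dB.
L_p = 73.8 − 37.781 = 36.02 dB.

36.0 dB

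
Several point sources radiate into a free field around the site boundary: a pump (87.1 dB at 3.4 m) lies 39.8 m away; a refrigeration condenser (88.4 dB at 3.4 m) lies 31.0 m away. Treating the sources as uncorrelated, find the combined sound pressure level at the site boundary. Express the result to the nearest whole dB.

Propagate each source to the receiver with L = L_ref − 20·log₁₀(r/r_ref), then add intensities.
pump: 87.1 − 20·log₁₀(39.8/3.4) = 87.1 − 21.37 = 65.73 dB.
refrigeration condenser: 88.4 − 20·log₁₀(31.0/3.4) = 88.4 − 19.20 = 69.20 dB.
Σ 10^(L/10) = 1.206e+07 → L_total = 10·log₁₀(1.206e+07) = 70.82 dB.

71 dB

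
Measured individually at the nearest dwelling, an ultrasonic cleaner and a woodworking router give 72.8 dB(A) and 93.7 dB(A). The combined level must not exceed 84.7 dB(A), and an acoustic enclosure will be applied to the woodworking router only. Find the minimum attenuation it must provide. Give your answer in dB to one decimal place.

Fixed contribution from the other source: Σ 10^(L/10) = 10^(72.8/10) = 1.905e+07 (72.80 dB(A)).
To meet 84.7 dB(A) overall, the treated woodworking router may contribute at most 10^(84.7/10) − 1.905e+07 = 2.761e+08, i.e. 84.41 dB(A).
So the woodworking router must be reduced from 93.7 to 84.41 dB(A): IL = 9.29 dB.

9.3 dB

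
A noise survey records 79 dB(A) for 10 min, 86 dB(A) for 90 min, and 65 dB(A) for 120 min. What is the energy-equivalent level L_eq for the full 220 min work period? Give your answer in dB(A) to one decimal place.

L_eq = 10·log₁₀[(1/T)·Σ tᵢ·10^(Lᵢ/10)] with T = 220 min.
Σ tᵢ·10^(Lᵢ/10) = 10·10^(79/10) + 90·10^(86/10) + 120·10^(65/10) = 3.700e+10.
L_eq = 10·log₁₀(3.700e+10/220) = 82.26 dB(A).

82.3 dB(A)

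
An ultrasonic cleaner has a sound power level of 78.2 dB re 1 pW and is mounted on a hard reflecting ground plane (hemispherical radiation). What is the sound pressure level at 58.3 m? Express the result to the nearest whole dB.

L_p = L_w − 10·log₁₀(2π·r²) with r = 58.3 m.
2π·r² = 2.136e+04 m², 10·log₁₀ of that is 43.295 dB.
L_p = 78.2 − 43.295 = 34.90 dB.

35 dB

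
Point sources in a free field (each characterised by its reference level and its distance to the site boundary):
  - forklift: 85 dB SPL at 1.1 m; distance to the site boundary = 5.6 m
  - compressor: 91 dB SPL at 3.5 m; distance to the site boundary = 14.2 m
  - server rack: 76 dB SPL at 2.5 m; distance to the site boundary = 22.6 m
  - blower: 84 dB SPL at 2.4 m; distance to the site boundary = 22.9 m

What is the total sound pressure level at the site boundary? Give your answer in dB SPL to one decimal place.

Apply inverse-square spreading to bring every level to the receiver, then sum 10^(L/10).
forklift: 85 − 20·log₁₀(5.6/1.1) = 85 − 14.14 = 70.86 dB SPL.
compressor: 91 − 20·log₁₀(14.2/3.5) = 91 − 12.16 = 78.84 dB SPL.
server rack: 76 − 20·log₁₀(22.6/2.5) = 76 − 19.12 = 56.88 dB SPL.
blower: 84 − 20·log₁₀(22.9/2.4) = 84 − 19.59 = 64.41 dB SPL.
Σ 10^(L/10) = 9.193e+07 → L_total = 10·log₁₀(9.193e+07) = 79.63 dB SPL.

79.6 dB SPL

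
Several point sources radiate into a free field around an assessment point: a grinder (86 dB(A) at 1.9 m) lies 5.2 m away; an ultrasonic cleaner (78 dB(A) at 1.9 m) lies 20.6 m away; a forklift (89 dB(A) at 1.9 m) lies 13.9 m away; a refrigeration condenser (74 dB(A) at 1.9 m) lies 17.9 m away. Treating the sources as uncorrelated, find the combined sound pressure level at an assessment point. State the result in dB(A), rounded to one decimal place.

First find each source's level at the receiver (point-source: −20·log₁₀(r/r_ref)), then combine on an intensity basis.
grinder: 86 − 20·log₁₀(5.2/1.9) = 86 − 8.74 = 77.26 dB(A).
ultrasonic cleaner: 78 − 20·log₁₀(20.6/1.9) = 78 − 20.70 = 57.30 dB(A).
forklift: 89 − 20·log₁₀(13.9/1.9) = 89 − 17.29 = 71.71 dB(A).
refrigeration condenser: 74 − 20·log₁₀(17.9/1.9) = 74 − 19.48 = 54.52 dB(A).
Σ 10^(L/10) = 6.881e+07 → L_total = 10·log₁₀(6.881e+07) = 78.38 dB(A).

78.4 dB(A)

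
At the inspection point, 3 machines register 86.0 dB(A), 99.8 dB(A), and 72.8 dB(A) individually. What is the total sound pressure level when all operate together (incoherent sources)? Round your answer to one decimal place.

For uncorrelated sources the intensities add, so convert each level to linear form, sum, and take 10·log₁₀ of the total.
Σ 10^(L/10) = 10^(86.0/10) + 10^(99.8/10) + 10^(72.8/10) = 9.967e+09.
L_total = 10·log₁₀(9.967e+09) = 99.99 dB(A).

100.0 dB(A)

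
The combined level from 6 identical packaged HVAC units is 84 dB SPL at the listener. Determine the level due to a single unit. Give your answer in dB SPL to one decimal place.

For N identical incoherent sources L_total = L₁ + 10·log₁₀ N, so L₁ = 84 − 10·log₁₀(6) = 84 − 7.782.

76.2 dB SPL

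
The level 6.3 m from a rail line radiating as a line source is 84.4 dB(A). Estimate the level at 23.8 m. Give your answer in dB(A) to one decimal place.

78.6 dB(A)

Line-source attenuation: ΔL = 10·log₁₀(r₂/r₁) = 10·log₁₀(23.8/6.3) = 5.772 dB.
L₂ = 84.4 − 10·log₁₀(23.8/6.3) = 84.4 − 5.772 = 78.63 dB(A).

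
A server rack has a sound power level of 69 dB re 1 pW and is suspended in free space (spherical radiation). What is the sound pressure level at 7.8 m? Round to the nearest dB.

40 dB

Free-field spherical radiation: L_p = L_w − 10·log₁₀(4π·r²), r = 7.8 m.
4π·r² = 764.5 m², 10·log₁₀ of that is 28.834 dB.
L_p = 69 − 28.834 = 40.17 dB.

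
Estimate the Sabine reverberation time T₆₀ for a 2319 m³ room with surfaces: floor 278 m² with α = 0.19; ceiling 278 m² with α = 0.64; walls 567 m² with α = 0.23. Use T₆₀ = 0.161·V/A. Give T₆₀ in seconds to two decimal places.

Summing Sᵢαᵢ: 278·0.19 + 278·0.64 + 567·0.23 = 361.15 m².
T₆₀ = 0.161 × 2319 / 361.15 = 1.034 s.

1.03 s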